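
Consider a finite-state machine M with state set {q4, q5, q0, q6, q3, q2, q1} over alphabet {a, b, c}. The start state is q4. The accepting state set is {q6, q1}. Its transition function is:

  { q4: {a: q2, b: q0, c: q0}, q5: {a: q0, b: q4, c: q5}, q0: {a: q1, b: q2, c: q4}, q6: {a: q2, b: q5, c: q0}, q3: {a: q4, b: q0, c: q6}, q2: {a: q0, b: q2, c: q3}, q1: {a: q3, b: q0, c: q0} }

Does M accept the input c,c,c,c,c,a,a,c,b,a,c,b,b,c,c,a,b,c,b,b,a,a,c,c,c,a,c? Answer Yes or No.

No

start at q4
read 'c': q4 → q0
read 'c': q0 → q4
read 'c': q4 → q0
read 'c': q0 → q4
read 'c': q4 → q0
read 'a': q0 → q1
read 'a': q1 → q3
read 'c': q3 → q6
read 'b': q6 → q5
read 'a': q5 → q0
read 'c': q0 → q4
read 'b': q4 → q0
read 'b': q0 → q2
read 'c': q2 → q3
read 'c': q3 → q6
read 'a': q6 → q2
read 'b': q2 → q2
read 'c': q2 → q3
read 'b': q3 → q0
read 'b': q0 → q2
read 'a': q2 → q0
read 'a': q0 → q1
read 'c': q1 → q0
read 'c': q0 → q4
read 'c': q4 → q0
read 'a': q0 → q1
read 'c': q1 → q0
End state q0 is not accepting.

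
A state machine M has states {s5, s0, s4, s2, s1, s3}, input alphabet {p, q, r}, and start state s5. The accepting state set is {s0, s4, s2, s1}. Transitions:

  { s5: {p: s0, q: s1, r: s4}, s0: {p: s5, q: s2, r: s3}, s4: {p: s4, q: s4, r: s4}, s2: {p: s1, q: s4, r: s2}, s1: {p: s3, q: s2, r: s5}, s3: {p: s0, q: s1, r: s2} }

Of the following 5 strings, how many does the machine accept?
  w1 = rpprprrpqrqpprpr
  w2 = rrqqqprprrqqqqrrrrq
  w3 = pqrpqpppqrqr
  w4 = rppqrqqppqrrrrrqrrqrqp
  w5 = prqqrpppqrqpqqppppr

w1: s5 → s4 → s4 → s4 → s4 → s4 → s4 → s4 → s4 → s4 → s4 → s4 → s4 → s4 → s4 → s4 → s4  → end s4, accepted
w2: s5 → s4 → s4 → s4 → s4 → s4 → s4 → s4 → s4 → s4 → s4 → s4 → s4 → s4 → s4 → s4 → s4 → s4 → s4 → s4  → end s4, accepted
w3: s5 → s0 → s2 → s2 → s1 → s2 → s1 → s3 → s0 → s2 → s2 → s4 → s4  → end s4, accepted
w4: s5 → s4 → s4 → s4 → s4 → s4 → s4 → s4 → s4 → s4 → s4 → s4 → s4 → s4 → s4 → s4 → s4 → s4 → s4 → s4 → s4 → s4 → s4  → end s4, accepted
w5: s5 → s0 → s3 → s1 → s2 → s2 → s1 → s3 → s0 → s2 → s2 → s4 → s4 → s4 → s4 → s4 → s4 → s4 → s4 → s4  → end s4, accepted

5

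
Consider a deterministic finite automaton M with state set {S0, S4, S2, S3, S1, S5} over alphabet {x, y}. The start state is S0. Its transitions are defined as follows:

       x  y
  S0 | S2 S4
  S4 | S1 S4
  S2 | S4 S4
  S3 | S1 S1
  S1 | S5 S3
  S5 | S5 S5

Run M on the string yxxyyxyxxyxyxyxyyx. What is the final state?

S5

start at S0
read 'y': S0 → S4
read 'x': S4 → S1
read 'x': S1 → S5
read 'y': S5 → S5
read 'y': S5 → S5
read 'x': S5 → S5
read 'y': S5 → S5
read 'x': S5 → S5
read 'x': S5 → S5
read 'y': S5 → S5
read 'x': S5 → S5
read 'y': S5 → S5
read 'x': S5 → S5
read 'y': S5 → S5
read 'x': S5 → S5
read 'y': S5 → S5
read 'y': S5 → S5
read 'x': S5 → S5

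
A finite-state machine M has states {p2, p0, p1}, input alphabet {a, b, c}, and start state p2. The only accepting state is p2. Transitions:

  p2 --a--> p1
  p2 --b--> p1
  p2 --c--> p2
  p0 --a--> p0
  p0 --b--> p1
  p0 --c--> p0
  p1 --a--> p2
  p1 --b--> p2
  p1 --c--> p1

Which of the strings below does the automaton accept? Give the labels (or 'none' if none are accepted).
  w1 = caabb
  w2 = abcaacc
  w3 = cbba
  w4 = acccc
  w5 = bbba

w1, w2, w5

w1:
  start at p2
  read 'c': p2 → p2
  read 'a': p2 → p1
  read 'a': p1 → p2
  read 'b': p2 → p1
  read 'b': p1 → p2
  end p2, accepted
w2:
  start at p2
  read 'a': p2 → p1
  read 'b': p1 → p2
  read 'c': p2 → p2
  read 'a': p2 → p1
  read 'a': p1 → p2
  read 'c': p2 → p2
  read 'c': p2 → p2
  end p2, accepted
w3:
  start at p2
  read 'c': p2 → p2
  read 'b': p2 → p1
  read 'b': p1 → p2
  read 'a': p2 → p1
  end p1, rejected
w4:
  start at p2
  read 'a': p2 → p1
  read 'c': p1 → p1
  read 'c': p1 → p1
  read 'c': p1 → p1
  read 'c': p1 → p1
  end p1, rejected
w5:
  start at p2
  read 'b': p2 → p1
  read 'b': p1 → p2
  read 'b': p2 → p1
  read 'a': p1 → p2
  end p2, accepted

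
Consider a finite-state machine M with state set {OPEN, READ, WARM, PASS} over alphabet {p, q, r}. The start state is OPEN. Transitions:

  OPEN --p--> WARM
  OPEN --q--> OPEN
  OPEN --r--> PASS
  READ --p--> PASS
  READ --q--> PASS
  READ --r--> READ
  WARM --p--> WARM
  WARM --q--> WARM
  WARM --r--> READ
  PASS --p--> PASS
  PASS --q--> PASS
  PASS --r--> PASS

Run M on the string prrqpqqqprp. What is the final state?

Trace: OPEN -p-> WARM -r-> READ -r-> READ -q-> PASS -p-> PASS -q-> PASS -q-> PASS -q-> PASS -p-> PASS -r-> PASS -p-> PASS

PASS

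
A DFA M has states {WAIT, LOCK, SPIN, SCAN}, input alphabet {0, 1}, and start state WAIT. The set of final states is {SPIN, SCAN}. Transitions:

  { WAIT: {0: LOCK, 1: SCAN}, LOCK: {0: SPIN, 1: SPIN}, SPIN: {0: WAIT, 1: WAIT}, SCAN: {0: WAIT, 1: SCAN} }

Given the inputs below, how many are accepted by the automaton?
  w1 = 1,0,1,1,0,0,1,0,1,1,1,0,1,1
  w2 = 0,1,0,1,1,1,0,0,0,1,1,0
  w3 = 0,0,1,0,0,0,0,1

2

w1: WAIT → SCAN → WAIT → SCAN → SCAN → WAIT → LOCK → SPIN → WAIT → SCAN → SCAN → SCAN → WAIT → SCAN → SCAN  → end SCAN, accepted
w2: WAIT → LOCK → SPIN → WAIT → SCAN → SCAN → SCAN → WAIT → LOCK → SPIN → WAIT → SCAN → WAIT  → end WAIT, rejected
w3: WAIT → LOCK → SPIN → WAIT → LOCK → SPIN → WAIT → LOCK → SPIN  → end SPIN, accepted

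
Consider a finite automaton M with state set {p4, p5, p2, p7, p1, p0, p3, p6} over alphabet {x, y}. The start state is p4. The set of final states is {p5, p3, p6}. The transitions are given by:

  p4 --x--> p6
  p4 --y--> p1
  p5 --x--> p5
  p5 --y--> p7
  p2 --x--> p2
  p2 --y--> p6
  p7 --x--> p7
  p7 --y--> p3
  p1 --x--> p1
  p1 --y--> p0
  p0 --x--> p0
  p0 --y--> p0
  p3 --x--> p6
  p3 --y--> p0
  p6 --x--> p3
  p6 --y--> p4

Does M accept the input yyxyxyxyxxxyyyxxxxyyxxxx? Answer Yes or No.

No

start at p4
read 'y': p4 → p1
read 'y': p1 → p0
read 'x': p0 → p0
read 'y': p0 → p0
read 'x': p0 → p0
read 'y': p0 → p0
read 'x': p0 → p0
read 'y': p0 → p0
read 'x': p0 → p0
read 'x': p0 → p0
read 'x': p0 → p0
read 'y': p0 → p0
read 'y': p0 → p0
read 'y': p0 → p0
read 'x': p0 → p0
read 'x': p0 → p0
read 'x': p0 → p0
read 'x': p0 → p0
read 'y': p0 → p0
read 'y': p0 → p0
read 'x': p0 → p0
read 'x': p0 → p0
read 'x': p0 → p0
read 'x': p0 → p0
End state p0 is not accepting.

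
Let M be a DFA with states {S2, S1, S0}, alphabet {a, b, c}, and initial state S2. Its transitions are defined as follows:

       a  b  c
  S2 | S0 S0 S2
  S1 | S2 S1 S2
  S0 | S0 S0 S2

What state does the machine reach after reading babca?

S0

Trace: S2 -b-> S0 -a-> S0 -b-> S0 -c-> S2 -a-> S0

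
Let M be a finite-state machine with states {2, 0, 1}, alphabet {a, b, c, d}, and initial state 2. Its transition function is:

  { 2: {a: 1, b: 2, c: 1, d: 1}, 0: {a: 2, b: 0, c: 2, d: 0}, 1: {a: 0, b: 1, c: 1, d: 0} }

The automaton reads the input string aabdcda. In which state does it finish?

0

2 → 1 → 0 → 0 → 0 → 2 → 1 → 0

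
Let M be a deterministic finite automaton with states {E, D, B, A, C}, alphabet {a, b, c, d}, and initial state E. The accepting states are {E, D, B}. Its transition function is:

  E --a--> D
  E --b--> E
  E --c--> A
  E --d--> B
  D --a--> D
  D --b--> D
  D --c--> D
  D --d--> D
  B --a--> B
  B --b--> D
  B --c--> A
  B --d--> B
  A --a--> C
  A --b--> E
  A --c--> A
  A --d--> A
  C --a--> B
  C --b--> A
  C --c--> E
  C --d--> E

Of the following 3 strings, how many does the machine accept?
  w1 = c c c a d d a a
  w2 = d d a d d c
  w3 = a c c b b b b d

2

w1: Trace: E -c-> A -c-> A -c-> A -a-> C -d-> E -d-> B -a-> B -a-> B  → end B, accepted
w2: Trace: E -d-> B -d-> B -a-> B -d-> B -d-> B -c-> A  → end A, rejected
w3: Trace: E -a-> D -c-> D -c-> D -b-> D -b-> D -b-> D -b-> D -d-> D  → end D, accepted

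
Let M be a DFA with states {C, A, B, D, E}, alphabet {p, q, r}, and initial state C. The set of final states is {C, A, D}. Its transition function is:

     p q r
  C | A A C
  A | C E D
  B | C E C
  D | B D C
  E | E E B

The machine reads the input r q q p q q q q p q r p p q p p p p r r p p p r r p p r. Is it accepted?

C → C → A → E → E → E → E → E → E → E → E → B → C → A → E → E → E → E → E → B → C → A → C → A → D → C → A → C → C
End state C is accepting.

Yes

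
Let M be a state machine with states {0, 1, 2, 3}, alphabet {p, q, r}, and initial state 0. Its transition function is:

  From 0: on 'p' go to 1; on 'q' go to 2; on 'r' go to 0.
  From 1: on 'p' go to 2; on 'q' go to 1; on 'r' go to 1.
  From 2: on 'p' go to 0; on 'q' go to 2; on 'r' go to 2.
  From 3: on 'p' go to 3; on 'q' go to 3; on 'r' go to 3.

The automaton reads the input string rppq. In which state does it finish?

2

0 → 0 → 1 → 2 → 2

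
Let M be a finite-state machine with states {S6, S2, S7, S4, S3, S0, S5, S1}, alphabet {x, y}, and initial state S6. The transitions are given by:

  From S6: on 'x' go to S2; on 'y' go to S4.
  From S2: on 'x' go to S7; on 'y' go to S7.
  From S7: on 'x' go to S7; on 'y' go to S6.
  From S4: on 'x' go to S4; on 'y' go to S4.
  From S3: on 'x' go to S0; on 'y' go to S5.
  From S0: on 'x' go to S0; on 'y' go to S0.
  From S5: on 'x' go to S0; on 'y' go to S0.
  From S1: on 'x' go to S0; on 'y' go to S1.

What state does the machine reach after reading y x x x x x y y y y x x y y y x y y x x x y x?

S4

start at S6
read 'y': S6 → S4
read 'x': S4 → S4
read 'x': S4 → S4
read 'x': S4 → S4
read 'x': S4 → S4
read 'x': S4 → S4
read 'y': S4 → S4
read 'y': S4 → S4
read 'y': S4 → S4
read 'y': S4 → S4
read 'x': S4 → S4
read 'x': S4 → S4
read 'y': S4 → S4
read 'y': S4 → S4
read 'y': S4 → S4
read 'x': S4 → S4
read 'y': S4 → S4
read 'y': S4 → S4
read 'x': S4 → S4
read 'x': S4 → S4
read 'x': S4 → S4
read 'y': S4 → S4
read 'x': S4 → S4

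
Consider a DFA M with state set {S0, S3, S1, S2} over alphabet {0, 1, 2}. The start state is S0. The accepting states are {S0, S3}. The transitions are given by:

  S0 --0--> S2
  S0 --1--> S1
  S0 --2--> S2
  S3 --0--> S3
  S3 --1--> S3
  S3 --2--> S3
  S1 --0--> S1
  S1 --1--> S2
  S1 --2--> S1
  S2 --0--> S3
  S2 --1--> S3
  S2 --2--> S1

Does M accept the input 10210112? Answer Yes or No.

Trace: S0 -1-> S1 -0-> S1 -2-> S1 -1-> S2 -0-> S3 -1-> S3 -1-> S3 -2-> S3
End state S3 is accepting.

Yes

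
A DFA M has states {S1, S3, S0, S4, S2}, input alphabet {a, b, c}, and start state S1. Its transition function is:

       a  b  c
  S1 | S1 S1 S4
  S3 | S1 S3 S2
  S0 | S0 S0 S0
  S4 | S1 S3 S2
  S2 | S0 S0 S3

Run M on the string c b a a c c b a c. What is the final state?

S0

S1 → S4 → S3 → S1 → S1 → S4 → S2 → S0 → S0 → S0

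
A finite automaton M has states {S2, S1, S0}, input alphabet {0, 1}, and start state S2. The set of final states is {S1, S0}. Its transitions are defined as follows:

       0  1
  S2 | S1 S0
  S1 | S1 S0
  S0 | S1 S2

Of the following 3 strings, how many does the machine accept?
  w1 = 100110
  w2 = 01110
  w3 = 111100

w1: Trace: S2 -1-> S0 -0-> S1 -0-> S1 -1-> S0 -1-> S2 -0-> S1  → end S1, accepted
w2: Trace: S2 -0-> S1 -1-> S0 -1-> S2 -1-> S0 -0-> S1  → end S1, accepted
w3: Trace: S2 -1-> S0 -1-> S2 -1-> S0 -1-> S2 -0-> S1 -0-> S1  → end S1, accepted

3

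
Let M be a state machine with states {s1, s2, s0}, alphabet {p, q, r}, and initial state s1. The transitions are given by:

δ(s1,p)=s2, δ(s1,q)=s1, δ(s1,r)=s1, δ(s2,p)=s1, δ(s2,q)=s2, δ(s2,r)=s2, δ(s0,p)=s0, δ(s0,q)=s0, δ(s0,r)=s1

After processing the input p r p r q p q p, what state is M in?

s1

Trace: s1 -p-> s2 -r-> s2 -p-> s1 -r-> s1 -q-> s1 -p-> s2 -q-> s2 -p-> s1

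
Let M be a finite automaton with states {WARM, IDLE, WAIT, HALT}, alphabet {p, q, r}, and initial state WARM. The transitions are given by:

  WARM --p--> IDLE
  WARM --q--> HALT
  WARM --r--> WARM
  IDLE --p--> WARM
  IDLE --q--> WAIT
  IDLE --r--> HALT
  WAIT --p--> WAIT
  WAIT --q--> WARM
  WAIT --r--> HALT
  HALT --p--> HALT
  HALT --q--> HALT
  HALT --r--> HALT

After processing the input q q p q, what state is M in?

HALT

Trace: WARM -q-> HALT -q-> HALT -p-> HALT -q-> HALT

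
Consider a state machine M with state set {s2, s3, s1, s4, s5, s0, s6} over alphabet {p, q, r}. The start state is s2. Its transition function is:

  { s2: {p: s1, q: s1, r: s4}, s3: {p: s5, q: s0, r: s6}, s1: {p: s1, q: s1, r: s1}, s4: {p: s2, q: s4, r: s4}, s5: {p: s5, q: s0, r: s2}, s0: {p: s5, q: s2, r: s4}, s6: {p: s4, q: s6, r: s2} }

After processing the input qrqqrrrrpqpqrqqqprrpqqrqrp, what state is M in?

start at s2
read 'q': s2 → s1
read 'r': s1 → s1
read 'q': s1 → s1
read 'q': s1 → s1
read 'r': s1 → s1
read 'r': s1 → s1
read 'r': s1 → s1
read 'r': s1 → s1
read 'p': s1 → s1
read 'q': s1 → s1
read 'p': s1 → s1
read 'q': s1 → s1
read 'r': s1 → s1
read 'q': s1 → s1
read 'q': s1 → s1
read 'q': s1 → s1
read 'p': s1 → s1
read 'r': s1 → s1
read 'r': s1 → s1
read 'p': s1 → s1
read 'q': s1 → s1
read 'q': s1 → s1
read 'r': s1 → s1
read 'q': s1 → s1
read 'r': s1 → s1
read 'p': s1 → s1

s1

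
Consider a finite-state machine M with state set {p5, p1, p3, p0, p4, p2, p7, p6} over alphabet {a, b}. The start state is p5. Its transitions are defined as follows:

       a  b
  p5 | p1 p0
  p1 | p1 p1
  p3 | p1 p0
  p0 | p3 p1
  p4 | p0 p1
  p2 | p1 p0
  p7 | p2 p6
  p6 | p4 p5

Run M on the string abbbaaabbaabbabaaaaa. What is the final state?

p1

Trace: p5 -a-> p1 -b-> p1 -b-> p1 -b-> p1 -a-> p1 -a-> p1 -a-> p1 -b-> p1 -b-> p1 -a-> p1 -a-> p1 -b-> p1 -b-> p1 -a-> p1 -b-> p1 -a-> p1 -a-> p1 -a-> p1 -a-> p1 -a-> p1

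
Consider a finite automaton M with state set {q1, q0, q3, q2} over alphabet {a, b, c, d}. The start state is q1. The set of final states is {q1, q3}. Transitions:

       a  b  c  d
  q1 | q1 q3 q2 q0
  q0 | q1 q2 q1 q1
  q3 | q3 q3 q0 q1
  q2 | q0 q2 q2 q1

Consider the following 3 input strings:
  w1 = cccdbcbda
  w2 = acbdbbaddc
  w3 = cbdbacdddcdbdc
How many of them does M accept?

w1:
  start at q1
  read 'c': q1 → q2
  read 'c': q2 → q2
  read 'c': q2 → q2
  read 'd': q2 → q1
  read 'b': q1 → q3
  read 'c': q3 → q0
  read 'b': q0 → q2
  read 'd': q2 → q1
  read 'a': q1 → q1
  end q1, accepted
w2:
  start at q1
  read 'a': q1 → q1
  read 'c': q1 → q2
  read 'b': q2 → q2
  read 'd': q2 → q1
  read 'b': q1 → q3
  read 'b': q3 → q3
  read 'a': q3 → q3
  read 'd': q3 → q1
  read 'd': q1 → q0
  read 'c': q0 → q1
  end q1, accepted
w3:
  start at q1
  read 'c': q1 → q2
  read 'b': q2 → q2
  read 'd': q2 → q1
  read 'b': q1 → q3
  read 'a': q3 → q3
  read 'c': q3 → q0
  read 'd': q0 → q1
  read 'd': q1 → q0
  read 'd': q0 → q1
  read 'c': q1 → q2
  read 'd': q2 → q1
  read 'b': q1 → q3
  read 'd': q3 → q1
  read 'c': q1 → q2
  end q2, rejected

2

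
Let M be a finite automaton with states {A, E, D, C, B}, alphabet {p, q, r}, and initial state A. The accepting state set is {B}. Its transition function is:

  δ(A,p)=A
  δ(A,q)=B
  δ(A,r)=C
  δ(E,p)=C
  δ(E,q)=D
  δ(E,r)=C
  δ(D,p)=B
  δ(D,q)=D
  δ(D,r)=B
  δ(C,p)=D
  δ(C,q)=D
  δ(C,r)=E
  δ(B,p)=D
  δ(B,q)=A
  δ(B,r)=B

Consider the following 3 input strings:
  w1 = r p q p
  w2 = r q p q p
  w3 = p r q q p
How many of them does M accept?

2

w1: Trace: A -r-> C -p-> D -q-> D -p-> B  → end B, accepted
w2: Trace: A -r-> C -q-> D -p-> B -q-> A -p-> A  → end A, rejected
w3: Trace: A -p-> A -r-> C -q-> D -q-> D -p-> B  → end B, accepted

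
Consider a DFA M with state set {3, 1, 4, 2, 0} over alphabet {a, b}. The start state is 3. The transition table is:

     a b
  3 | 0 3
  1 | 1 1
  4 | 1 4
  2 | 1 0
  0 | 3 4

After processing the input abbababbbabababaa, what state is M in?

1

3 → 0 → 4 → 4 → 1 → 1 → 1 → 1 → 1 → 1 → 1 → 1 → 1 → 1 → 1 → 1 → 1 → 1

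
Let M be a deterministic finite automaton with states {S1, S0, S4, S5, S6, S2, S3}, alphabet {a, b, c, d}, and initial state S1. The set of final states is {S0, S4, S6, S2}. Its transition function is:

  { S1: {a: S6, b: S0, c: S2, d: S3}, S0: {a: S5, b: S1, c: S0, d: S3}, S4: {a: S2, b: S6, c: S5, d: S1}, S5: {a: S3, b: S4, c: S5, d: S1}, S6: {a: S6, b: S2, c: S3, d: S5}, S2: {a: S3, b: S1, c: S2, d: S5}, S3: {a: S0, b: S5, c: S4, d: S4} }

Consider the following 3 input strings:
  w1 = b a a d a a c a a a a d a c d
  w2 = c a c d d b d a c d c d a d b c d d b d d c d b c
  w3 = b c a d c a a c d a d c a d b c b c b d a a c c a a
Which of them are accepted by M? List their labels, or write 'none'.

w1:
  start at S1
  read 'b': S1 → S0
  read 'a': S0 → S5
  read 'a': S5 → S3
  read 'd': S3 → S4
  read 'a': S4 → S2
  read 'a': S2 → S3
  read 'c': S3 → S4
  read 'a': S4 → S2
  read 'a': S2 → S3
  read 'a': S3 → S0
  read 'a': S0 → S5
  read 'd': S5 → S1
  read 'a': S1 → S6
  read 'c': S6 → S3
  read 'd': S3 → S4
  end S4, accepted
w2:
  start at S1
  read 'c': S1 → S2
  read 'a': S2 → S3
  read 'c': S3 → S4
  read 'd': S4 → S1
  read 'd': S1 → S3
  read 'b': S3 → S5
  read 'd': S5 → S1
  read 'a': S1 → S6
  read 'c': S6 → S3
  read 'd': S3 → S4
  read 'c': S4 → S5
  read 'd': S5 → S1
  read 'a': S1 → S6
  read 'd': S6 → S5
  read 'b': S5 → S4
  read 'c': S4 → S5
  read 'd': S5 → S1
  read 'd': S1 → S3
  read 'b': S3 → S5
  read 'd': S5 → S1
  read 'd': S1 → S3
  read 'c': S3 → S4
  read 'd': S4 → S1
  read 'b': S1 → S0
  read 'c': S0 → S0
  end S0, accepted
w3:
  start at S1
  read 'b': S1 → S0
  read 'c': S0 → S0
  read 'a': S0 → S5
  read 'd': S5 → S1
  read 'c': S1 → S2
  read 'a': S2 → S3
  read 'a': S3 → S0
  read 'c': S0 → S0
  read 'd': S0 → S3
  read 'a': S3 → S0
  read 'd': S0 → S3
  read 'c': S3 → S4
  read 'a': S4 → S2
  read 'd': S2 → S5
  read 'b': S5 → S4
  read 'c': S4 → S5
  read 'b': S5 → S4
  read 'c': S4 → S5
  read 'b': S5 → S4
  read 'd': S4 → S1
  read 'a': S1 → S6
  read 'a': S6 → S6
  read 'c': S6 → S3
  read 'c': S3 → S4
  read 'a': S4 → S2
  read 'a': S2 → S3
  end S3, rejected

w1, w2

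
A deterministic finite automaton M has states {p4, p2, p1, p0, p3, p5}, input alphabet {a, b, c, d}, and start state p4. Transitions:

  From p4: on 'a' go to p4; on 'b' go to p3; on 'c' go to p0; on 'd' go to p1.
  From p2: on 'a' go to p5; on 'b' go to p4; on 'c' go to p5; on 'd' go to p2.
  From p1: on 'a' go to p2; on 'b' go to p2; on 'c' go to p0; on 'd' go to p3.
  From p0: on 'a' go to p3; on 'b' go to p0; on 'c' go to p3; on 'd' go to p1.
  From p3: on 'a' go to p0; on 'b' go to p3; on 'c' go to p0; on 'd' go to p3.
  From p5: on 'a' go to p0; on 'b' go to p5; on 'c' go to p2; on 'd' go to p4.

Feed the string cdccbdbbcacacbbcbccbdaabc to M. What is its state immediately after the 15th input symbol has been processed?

start at p4
read 'c': p4 → p0
read 'd': p0 → p1
read 'c': p1 → p0
read 'c': p0 → p3
read 'b': p3 → p3
read 'd': p3 → p3
read 'b': p3 → p3
read 'b': p3 → p3
read 'c': p3 → p0
read 'a': p0 → p3
read 'c': p3 → p0
read 'a': p0 → p3
read 'c': p3 → p0
read 'b': p0 → p0
read 'b': p0 → p0
After 15 symbols: p0.

p0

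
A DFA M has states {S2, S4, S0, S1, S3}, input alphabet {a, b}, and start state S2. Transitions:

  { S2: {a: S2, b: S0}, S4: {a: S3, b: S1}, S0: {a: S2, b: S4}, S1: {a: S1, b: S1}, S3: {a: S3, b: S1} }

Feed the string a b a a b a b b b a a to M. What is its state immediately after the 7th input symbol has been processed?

S0

start at S2
read 'a': S2 → S2
read 'b': S2 → S0
read 'a': S0 → S2
read 'a': S2 → S2
read 'b': S2 → S0
read 'a': S0 → S2
read 'b': S2 → S0
After 7 symbols: S0.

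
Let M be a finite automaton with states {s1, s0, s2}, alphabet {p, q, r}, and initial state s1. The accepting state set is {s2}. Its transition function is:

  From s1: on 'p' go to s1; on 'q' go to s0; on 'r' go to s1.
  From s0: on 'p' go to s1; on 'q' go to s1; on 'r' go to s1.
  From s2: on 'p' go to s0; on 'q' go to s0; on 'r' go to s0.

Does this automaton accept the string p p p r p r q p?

No

s1 → s1 → s1 → s1 → s1 → s1 → s1 → s0 → s1
End state s1 is not accepting.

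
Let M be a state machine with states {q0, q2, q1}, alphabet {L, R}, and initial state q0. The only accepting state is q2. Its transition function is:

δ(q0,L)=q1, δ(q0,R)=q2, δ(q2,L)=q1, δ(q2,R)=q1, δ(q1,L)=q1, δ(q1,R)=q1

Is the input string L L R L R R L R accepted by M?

No

Trace: q0 -L-> q1 -L-> q1 -R-> q1 -L-> q1 -R-> q1 -R-> q1 -L-> q1 -R-> q1
End state q1 is not accepting.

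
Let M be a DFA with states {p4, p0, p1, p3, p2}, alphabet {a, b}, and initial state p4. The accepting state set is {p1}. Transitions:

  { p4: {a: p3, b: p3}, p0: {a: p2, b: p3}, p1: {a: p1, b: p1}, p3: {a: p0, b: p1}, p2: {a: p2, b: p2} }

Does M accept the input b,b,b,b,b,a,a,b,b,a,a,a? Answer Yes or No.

Yes

p4 → p3 → p1 → p1 → p1 → p1 → p1 → p1 → p1 → p1 → p1 → p1 → p1
End state p1 is accepting.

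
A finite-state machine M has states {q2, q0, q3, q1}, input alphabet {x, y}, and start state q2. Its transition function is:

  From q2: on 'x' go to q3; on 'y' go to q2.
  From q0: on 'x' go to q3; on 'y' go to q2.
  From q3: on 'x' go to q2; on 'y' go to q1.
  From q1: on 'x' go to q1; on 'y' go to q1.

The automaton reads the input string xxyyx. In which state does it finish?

q2 → q3 → q2 → q2 → q2 → q3

q3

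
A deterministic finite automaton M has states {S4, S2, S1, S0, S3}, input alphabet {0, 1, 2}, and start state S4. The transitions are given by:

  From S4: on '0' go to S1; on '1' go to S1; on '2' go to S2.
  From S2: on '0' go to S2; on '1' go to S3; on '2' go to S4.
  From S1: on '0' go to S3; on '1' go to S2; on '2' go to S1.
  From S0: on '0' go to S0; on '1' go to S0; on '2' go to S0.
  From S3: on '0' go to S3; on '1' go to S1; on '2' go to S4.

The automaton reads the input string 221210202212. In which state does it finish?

S4

start at S4
read '2': S4 → S2
read '2': S2 → S4
read '1': S4 → S1
read '2': S1 → S1
read '1': S1 → S2
read '0': S2 → S2
read '2': S2 → S4
read '0': S4 → S1
read '2': S1 → S1
read '2': S1 → S1
read '1': S1 → S2
read '2': S2 → S4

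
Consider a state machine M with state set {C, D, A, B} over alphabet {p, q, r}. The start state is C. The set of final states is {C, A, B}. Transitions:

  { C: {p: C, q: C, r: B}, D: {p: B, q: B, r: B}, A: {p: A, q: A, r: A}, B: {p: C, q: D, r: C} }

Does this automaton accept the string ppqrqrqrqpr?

Trace: C -p-> C -p-> C -q-> C -r-> B -q-> D -r-> B -q-> D -r-> B -q-> D -p-> B -r-> C
End state C is accepting.

Yes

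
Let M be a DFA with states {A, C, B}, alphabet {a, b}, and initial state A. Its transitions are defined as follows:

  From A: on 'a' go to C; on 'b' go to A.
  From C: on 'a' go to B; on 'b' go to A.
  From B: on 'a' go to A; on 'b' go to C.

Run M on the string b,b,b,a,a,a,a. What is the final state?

C

Trace: A -b-> A -b-> A -b-> A -a-> C -a-> B -a-> A -a-> C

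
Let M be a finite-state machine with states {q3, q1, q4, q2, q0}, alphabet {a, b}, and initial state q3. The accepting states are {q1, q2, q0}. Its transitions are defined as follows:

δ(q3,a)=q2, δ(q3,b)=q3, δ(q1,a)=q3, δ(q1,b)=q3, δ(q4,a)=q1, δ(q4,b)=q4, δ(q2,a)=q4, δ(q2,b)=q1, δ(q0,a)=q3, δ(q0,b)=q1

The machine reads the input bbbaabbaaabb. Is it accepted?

No

start at q3
read 'b': q3 → q3
read 'b': q3 → q3
read 'b': q3 → q3
read 'a': q3 → q2
read 'a': q2 → q4
read 'b': q4 → q4
read 'b': q4 → q4
read 'a': q4 → q1
read 'a': q1 → q3
read 'a': q3 → q2
read 'b': q2 → q1
read 'b': q1 → q3
End state q3 is not accepting.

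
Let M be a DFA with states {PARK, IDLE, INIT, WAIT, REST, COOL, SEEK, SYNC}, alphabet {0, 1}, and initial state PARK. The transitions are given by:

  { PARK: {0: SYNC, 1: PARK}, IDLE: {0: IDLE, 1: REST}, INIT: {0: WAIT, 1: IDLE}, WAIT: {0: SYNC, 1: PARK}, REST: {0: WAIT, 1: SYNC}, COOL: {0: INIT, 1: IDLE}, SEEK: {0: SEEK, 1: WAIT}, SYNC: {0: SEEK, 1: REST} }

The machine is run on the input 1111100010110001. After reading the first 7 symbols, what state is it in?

PARK → PARK → PARK → PARK → PARK → PARK → SYNC → SEEK
After 7 symbols: SEEK.

SEEK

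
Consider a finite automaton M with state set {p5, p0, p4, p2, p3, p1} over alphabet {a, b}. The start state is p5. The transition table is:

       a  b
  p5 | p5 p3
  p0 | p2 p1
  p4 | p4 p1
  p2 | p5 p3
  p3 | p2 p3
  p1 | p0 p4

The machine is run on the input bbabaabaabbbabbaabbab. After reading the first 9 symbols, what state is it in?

Trace: p5 -b-> p3 -b-> p3 -a-> p2 -b-> p3 -a-> p2 -a-> p5 -b-> p3 -a-> p2 -a-> p5
After 9 symbols: p5.

p5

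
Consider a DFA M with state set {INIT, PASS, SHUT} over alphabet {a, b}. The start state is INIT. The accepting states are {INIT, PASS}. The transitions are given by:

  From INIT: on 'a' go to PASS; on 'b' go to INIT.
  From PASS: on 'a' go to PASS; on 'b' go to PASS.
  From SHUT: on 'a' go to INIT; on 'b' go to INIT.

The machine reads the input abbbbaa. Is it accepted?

Yes

Trace: INIT -a-> PASS -b-> PASS -b-> PASS -b-> PASS -b-> PASS -a-> PASS -a-> PASS
End state PASS is accepting.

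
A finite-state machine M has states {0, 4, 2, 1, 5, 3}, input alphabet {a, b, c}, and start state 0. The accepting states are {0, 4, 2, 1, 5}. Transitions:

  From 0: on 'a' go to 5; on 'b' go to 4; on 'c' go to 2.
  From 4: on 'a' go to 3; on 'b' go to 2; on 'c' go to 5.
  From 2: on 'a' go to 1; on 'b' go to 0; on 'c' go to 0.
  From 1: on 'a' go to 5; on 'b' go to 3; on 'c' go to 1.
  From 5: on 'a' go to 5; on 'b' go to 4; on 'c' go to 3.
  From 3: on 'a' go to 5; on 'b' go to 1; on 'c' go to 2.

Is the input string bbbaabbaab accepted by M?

0 → 4 → 2 → 0 → 5 → 5 → 4 → 2 → 1 → 5 → 4
End state 4 is accepting.

Yes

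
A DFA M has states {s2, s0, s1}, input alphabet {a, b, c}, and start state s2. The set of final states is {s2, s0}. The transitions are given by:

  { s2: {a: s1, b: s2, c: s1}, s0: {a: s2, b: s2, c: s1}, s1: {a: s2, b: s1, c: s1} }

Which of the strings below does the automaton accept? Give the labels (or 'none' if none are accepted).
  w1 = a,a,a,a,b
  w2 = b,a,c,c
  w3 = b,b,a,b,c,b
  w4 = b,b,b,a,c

w1

w1: Trace: s2 -a-> s1 -a-> s2 -a-> s1 -a-> s2 -b-> s2  → end s2, accepted
w2: Trace: s2 -b-> s2 -a-> s1 -c-> s1 -c-> s1  → end s1, rejected
w3: Trace: s2 -b-> s2 -b-> s2 -a-> s1 -b-> s1 -c-> s1 -b-> s1  → end s1, rejected
w4: Trace: s2 -b-> s2 -b-> s2 -b-> s2 -a-> s1 -c-> s1  → end s1, rejected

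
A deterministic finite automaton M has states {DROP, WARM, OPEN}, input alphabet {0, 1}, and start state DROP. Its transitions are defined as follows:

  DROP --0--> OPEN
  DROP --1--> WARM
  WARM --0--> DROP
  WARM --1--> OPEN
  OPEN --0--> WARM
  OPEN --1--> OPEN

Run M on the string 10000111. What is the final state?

start at DROP
read '1': DROP → WARM
read '0': WARM → DROP
read '0': DROP → OPEN
read '0': OPEN → WARM
read '0': WARM → DROP
read '1': DROP → WARM
read '1': WARM → OPEN
read '1': OPEN → OPEN

OPEN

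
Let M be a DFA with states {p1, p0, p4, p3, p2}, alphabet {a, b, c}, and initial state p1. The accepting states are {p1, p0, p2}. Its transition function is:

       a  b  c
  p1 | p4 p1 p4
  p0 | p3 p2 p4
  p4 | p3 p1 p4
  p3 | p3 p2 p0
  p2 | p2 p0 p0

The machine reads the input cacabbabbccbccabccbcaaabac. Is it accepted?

start at p1
read 'c': p1 → p4
read 'a': p4 → p3
read 'c': p3 → p0
read 'a': p0 → p3
read 'b': p3 → p2
read 'b': p2 → p0
read 'a': p0 → p3
read 'b': p3 → p2
read 'b': p2 → p0
read 'c': p0 → p4
read 'c': p4 → p4
read 'b': p4 → p1
read 'c': p1 → p4
read 'c': p4 → p4
read 'a': p4 → p3
read 'b': p3 → p2
read 'c': p2 → p0
read 'c': p0 → p4
read 'b': p4 → p1
read 'c': p1 → p4
read 'a': p4 → p3
read 'a': p3 → p3
read 'a': p3 → p3
read 'b': p3 → p2
read 'a': p2 → p2
read 'c': p2 → p0
End state p0 is accepting.

Yes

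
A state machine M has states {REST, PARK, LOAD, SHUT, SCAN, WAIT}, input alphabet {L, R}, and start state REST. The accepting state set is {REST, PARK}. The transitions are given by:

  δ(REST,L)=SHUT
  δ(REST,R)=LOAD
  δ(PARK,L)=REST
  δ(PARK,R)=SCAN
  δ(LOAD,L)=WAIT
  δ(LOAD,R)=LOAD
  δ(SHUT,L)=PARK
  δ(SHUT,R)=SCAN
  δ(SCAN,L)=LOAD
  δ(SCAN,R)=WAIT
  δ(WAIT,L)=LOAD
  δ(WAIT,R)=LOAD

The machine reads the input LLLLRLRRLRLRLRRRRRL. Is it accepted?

No

REST → SHUT → PARK → REST → SHUT → SCAN → LOAD → LOAD → LOAD → WAIT → LOAD → WAIT → LOAD → WAIT → LOAD → LOAD → LOAD → LOAD → LOAD → WAIT
End state WAIT is not accepting.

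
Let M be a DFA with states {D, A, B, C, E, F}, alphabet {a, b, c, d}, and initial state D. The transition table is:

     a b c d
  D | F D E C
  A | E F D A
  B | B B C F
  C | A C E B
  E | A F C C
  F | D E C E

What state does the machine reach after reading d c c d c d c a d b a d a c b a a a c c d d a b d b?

E

start at D
read 'd': D → C
read 'c': C → E
read 'c': E → C
read 'd': C → B
read 'c': B → C
read 'd': C → B
read 'c': B → C
read 'a': C → A
read 'd': A → A
read 'b': A → F
read 'a': F → D
read 'd': D → C
read 'a': C → A
read 'c': A → D
read 'b': D → D
read 'a': D → F
read 'a': F → D
read 'a': D → F
read 'c': F → C
read 'c': C → E
read 'd': E → C
read 'd': C → B
read 'a': B → B
read 'b': B → B
read 'd': B → F
read 'b': F → E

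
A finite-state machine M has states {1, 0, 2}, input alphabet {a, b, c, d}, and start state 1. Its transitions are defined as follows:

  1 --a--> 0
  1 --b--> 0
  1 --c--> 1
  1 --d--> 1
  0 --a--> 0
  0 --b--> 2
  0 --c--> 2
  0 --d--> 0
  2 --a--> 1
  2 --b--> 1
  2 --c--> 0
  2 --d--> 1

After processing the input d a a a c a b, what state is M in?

start at 1
read 'd': 1 → 1
read 'a': 1 → 0
read 'a': 0 → 0
read 'a': 0 → 0
read 'c': 0 → 2
read 'a': 2 → 1
read 'b': 1 → 0

0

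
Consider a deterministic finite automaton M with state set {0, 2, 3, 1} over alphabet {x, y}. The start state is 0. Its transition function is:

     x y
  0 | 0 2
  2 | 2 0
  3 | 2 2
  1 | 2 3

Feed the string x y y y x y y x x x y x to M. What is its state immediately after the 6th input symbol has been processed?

Trace: 0 -x-> 0 -y-> 2 -y-> 0 -y-> 2 -x-> 2 -y-> 0
After 6 symbols: 0.

0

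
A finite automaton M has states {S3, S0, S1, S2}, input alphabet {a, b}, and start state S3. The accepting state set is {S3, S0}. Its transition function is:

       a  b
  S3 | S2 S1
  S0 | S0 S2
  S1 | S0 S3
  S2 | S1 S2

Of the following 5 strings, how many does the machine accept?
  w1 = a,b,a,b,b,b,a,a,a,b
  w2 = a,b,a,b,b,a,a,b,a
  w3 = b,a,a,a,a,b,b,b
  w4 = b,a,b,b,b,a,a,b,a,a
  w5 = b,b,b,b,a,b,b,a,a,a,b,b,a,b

w1: Trace: S3 -a-> S2 -b-> S2 -a-> S1 -b-> S3 -b-> S1 -b-> S3 -a-> S2 -a-> S1 -a-> S0 -b-> S2  → end S2, rejected
w2: Trace: S3 -a-> S2 -b-> S2 -a-> S1 -b-> S3 -b-> S1 -a-> S0 -a-> S0 -b-> S2 -a-> S1  → end S1, rejected
w3: Trace: S3 -b-> S1 -a-> S0 -a-> S0 -a-> S0 -a-> S0 -b-> S2 -b-> S2 -b-> S2  → end S2, rejected
w4: Trace: S3 -b-> S1 -a-> S0 -b-> S2 -b-> S2 -b-> S2 -a-> S1 -a-> S0 -b-> S2 -a-> S1 -a-> S0  → end S0, accepted
w5: Trace: S3 -b-> S1 -b-> S3 -b-> S1 -b-> S3 -a-> S2 -b-> S2 -b-> S2 -a-> S1 -a-> S0 -a-> S0 -b-> S2 -b-> S2 -a-> S1 -b-> S3  → end S3, accepted

2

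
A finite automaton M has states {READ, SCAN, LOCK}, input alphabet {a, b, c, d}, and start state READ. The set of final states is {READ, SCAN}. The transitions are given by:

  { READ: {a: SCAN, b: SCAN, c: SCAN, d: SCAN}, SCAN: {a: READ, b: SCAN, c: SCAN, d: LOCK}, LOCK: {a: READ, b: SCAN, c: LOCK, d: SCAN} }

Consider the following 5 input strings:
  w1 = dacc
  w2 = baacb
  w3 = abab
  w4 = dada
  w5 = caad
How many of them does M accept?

w1: Trace: READ -d-> SCAN -a-> READ -c-> SCAN -c-> SCAN  → end SCAN, accepted
w2: Trace: READ -b-> SCAN -a-> READ -a-> SCAN -c-> SCAN -b-> SCAN  → end SCAN, accepted
w3: Trace: READ -a-> SCAN -b-> SCAN -a-> READ -b-> SCAN  → end SCAN, accepted
w4: Trace: READ -d-> SCAN -a-> READ -d-> SCAN -a-> READ  → end READ, accepted
w5: Trace: READ -c-> SCAN -a-> READ -a-> SCAN -d-> LOCK  → end LOCK, rejected

4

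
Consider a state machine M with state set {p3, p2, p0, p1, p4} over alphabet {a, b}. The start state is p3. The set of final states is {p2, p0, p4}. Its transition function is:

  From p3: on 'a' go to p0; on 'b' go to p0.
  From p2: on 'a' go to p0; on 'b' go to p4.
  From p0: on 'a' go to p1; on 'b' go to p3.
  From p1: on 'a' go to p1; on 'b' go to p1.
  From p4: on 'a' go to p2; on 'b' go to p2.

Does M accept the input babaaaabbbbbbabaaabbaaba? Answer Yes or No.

p3 → p0 → p1 → p1 → p1 → p1 → p1 → p1 → p1 → p1 → p1 → p1 → p1 → p1 → p1 → p1 → p1 → p1 → p1 → p1 → p1 → p1 → p1 → p1 → p1
End state p1 is not accepting.

No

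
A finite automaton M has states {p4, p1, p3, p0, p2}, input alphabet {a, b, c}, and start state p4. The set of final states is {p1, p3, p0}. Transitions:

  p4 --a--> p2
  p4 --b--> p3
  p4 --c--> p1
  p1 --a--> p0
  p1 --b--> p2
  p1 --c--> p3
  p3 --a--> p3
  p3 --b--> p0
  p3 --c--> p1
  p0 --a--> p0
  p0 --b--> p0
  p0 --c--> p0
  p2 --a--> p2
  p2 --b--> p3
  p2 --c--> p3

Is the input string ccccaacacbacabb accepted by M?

Yes

start at p4
read 'c': p4 → p1
read 'c': p1 → p3
read 'c': p3 → p1
read 'c': p1 → p3
read 'a': p3 → p3
read 'a': p3 → p3
read 'c': p3 → p1
read 'a': p1 → p0
read 'c': p0 → p0
read 'b': p0 → p0
read 'a': p0 → p0
read 'c': p0 → p0
read 'a': p0 → p0
read 'b': p0 → p0
read 'b': p0 → p0
End state p0 is accepting.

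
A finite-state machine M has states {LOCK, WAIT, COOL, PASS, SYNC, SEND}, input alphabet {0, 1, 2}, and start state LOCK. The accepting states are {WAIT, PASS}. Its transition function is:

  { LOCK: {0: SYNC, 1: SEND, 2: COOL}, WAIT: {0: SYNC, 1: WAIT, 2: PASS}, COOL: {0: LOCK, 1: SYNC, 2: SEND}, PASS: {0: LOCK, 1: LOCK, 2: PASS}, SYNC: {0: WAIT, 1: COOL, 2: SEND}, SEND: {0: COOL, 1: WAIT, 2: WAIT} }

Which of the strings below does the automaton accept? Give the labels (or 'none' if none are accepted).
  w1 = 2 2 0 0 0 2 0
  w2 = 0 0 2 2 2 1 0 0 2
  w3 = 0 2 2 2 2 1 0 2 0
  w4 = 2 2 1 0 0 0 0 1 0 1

w2

w1: Trace: LOCK -2-> COOL -2-> SEND -0-> COOL -0-> LOCK -0-> SYNC -2-> SEND -0-> COOL  → end COOL, rejected
w2: Trace: LOCK -0-> SYNC -0-> WAIT -2-> PASS -2-> PASS -2-> PASS -1-> LOCK -0-> SYNC -0-> WAIT -2-> PASS  → end PASS, accepted
w3: Trace: LOCK -0-> SYNC -2-> SEND -2-> WAIT -2-> PASS -2-> PASS -1-> LOCK -0-> SYNC -2-> SEND -0-> COOL  → end COOL, rejected
w4: Trace: LOCK -2-> COOL -2-> SEND -1-> WAIT -0-> SYNC -0-> WAIT -0-> SYNC -0-> WAIT -1-> WAIT -0-> SYNC -1-> COOL  → end COOL, rejected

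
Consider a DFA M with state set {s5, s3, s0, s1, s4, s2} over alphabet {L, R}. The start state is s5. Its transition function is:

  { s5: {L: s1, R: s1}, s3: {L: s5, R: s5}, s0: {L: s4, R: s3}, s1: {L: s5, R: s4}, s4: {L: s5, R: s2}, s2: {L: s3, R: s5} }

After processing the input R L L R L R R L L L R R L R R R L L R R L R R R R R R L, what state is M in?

start at s5
read 'R': s5 → s1
read 'L': s1 → s5
read 'L': s5 → s1
read 'R': s1 → s4
read 'L': s4 → s5
read 'R': s5 → s1
read 'R': s1 → s4
read 'L': s4 → s5
read 'L': s5 → s1
read 'L': s1 → s5
read 'R': s5 → s1
read 'R': s1 → s4
read 'L': s4 → s5
read 'R': s5 → s1
read 'R': s1 → s4
read 'R': s4 → s2
read 'L': s2 → s3
read 'L': s3 → s5
read 'R': s5 → s1
read 'R': s1 → s4
read 'L': s4 → s5
read 'R': s5 → s1
read 'R': s1 → s4
read 'R': s4 → s2
read 'R': s2 → s5
read 'R': s5 → s1
read 'R': s1 → s4
read 'L': s4 → s5

s5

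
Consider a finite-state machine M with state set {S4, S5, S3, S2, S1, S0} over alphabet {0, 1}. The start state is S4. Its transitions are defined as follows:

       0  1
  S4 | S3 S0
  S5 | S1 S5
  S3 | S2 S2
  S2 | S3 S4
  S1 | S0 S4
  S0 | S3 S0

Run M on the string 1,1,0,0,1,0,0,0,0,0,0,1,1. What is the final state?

S0

Trace: S4 -1-> S0 -1-> S0 -0-> S3 -0-> S2 -1-> S4 -0-> S3 -0-> S2 -0-> S3 -0-> S2 -0-> S3 -0-> S2 -1-> S4 -1-> S0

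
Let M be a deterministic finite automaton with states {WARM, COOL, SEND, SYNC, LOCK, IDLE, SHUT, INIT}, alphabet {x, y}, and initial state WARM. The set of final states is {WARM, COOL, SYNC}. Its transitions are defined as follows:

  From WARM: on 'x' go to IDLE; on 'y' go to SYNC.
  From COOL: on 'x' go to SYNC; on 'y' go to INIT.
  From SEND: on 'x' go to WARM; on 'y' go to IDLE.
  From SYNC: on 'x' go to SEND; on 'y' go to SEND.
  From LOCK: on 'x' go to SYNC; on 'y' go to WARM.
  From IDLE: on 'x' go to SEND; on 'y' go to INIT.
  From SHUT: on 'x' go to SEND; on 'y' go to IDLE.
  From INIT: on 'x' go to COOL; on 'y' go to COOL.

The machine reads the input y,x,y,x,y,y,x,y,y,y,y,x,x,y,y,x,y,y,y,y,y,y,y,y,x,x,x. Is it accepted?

Yes

Trace: WARM -y-> SYNC -x-> SEND -y-> IDLE -x-> SEND -y-> IDLE -y-> INIT -x-> COOL -y-> INIT -y-> COOL -y-> INIT -y-> COOL -x-> SYNC -x-> SEND -y-> IDLE -y-> INIT -x-> COOL -y-> INIT -y-> COOL -y-> INIT -y-> COOL -y-> INIT -y-> COOL -y-> INIT -y-> COOL -x-> SYNC -x-> SEND -x-> WARM
End state WARM is accepting.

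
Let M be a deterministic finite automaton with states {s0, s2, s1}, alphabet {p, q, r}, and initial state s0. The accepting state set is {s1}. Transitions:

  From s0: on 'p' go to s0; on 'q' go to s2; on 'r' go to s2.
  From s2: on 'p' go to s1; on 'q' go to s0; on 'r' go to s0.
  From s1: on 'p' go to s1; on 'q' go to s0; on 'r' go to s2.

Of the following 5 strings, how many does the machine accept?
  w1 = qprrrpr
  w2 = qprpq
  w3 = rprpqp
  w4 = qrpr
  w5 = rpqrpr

w1: s0 → s2 → s1 → s2 → s0 → s2 → s1 → s2  → end s2, rejected
w2: s0 → s2 → s1 → s2 → s1 → s0  → end s0, rejected
w3: s0 → s2 → s1 → s2 → s1 → s0 → s0  → end s0, rejected
w4: s0 → s2 → s0 → s0 → s2  → end s2, rejected
w5: s0 → s2 → s1 → s0 → s2 → s1 → s2  → end s2, rejected

0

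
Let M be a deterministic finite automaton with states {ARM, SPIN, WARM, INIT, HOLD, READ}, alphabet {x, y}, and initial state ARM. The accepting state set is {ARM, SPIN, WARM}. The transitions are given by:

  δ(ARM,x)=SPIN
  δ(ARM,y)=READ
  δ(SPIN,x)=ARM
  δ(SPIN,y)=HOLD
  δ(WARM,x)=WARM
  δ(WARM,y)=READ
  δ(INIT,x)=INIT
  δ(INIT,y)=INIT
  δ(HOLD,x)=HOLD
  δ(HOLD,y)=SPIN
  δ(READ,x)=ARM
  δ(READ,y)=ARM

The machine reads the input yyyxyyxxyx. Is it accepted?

ARM → READ → ARM → READ → ARM → READ → ARM → SPIN → ARM → READ → ARM
End state ARM is accepting.

Yes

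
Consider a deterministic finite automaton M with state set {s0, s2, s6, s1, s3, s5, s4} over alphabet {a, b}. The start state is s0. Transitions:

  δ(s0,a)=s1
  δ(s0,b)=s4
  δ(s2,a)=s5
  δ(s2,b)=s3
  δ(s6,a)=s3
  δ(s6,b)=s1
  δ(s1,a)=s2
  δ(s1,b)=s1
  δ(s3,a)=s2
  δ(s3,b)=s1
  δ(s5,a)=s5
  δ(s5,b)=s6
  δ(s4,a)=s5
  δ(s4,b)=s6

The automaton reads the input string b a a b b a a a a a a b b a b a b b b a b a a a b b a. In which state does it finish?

s0 → s4 → s5 → s5 → s6 → s1 → s2 → s5 → s5 → s5 → s5 → s5 → s6 → s1 → s2 → s3 → s2 → s3 → s1 → s1 → s2 → s3 → s2 → s5 → s5 → s6 → s1 → s2

s2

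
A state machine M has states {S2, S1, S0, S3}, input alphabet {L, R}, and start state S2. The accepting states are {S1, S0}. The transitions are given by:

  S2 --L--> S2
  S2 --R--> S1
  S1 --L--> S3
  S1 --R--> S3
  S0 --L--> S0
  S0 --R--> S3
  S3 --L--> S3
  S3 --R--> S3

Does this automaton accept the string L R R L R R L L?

No

S2 → S2 → S1 → S3 → S3 → S3 → S3 → S3 → S3
End state S3 is not accepting.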